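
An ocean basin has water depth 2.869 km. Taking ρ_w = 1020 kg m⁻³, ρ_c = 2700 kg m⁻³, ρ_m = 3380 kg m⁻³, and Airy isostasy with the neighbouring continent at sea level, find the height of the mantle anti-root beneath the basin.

In Airy isostatic equilibrium: replacing crust with seawater at the top is compensated by replacing crust with mantle at the base: d (ρ_c − ρ_w) = a (ρ_m − ρ_c).
a = d (ρ_c − ρ_w)/(ρ_m − ρ_c) = 2.869 km × 1680/680 = 7.09 km.

7.09 km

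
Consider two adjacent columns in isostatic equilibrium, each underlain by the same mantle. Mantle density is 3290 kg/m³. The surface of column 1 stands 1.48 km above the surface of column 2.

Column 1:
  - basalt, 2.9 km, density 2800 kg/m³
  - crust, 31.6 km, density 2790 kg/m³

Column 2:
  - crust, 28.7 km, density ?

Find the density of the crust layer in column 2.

2860 kg/m³

Take the compensation level at the base of the deeper column (depth z_c below the surface of column 1) and equate Σ ρ_i t_i down to z_c; mantle fills any gap and the z_c terms cancel.
Column 1: 2.9×2800 + 31.6×2790 + (z_c − 34.5)×3290
Column 2: 1.48×0 + 28.7×ρ + (z_c − 1.48 − 28.7)×3290
The z_c×3290 term appears on both sides and cancels. Collect the known terms of each column as K = Σ(ρt)_known − 3290 × (depth of known layers): K_1 = 96284 − 3290×34.5 = −17221; K_2 = 0 − 3290×(1.48 + 28.7) = −99292.2.
Balance: K_1 = K_2 + 28.7×ρ, so ρ = (K_1 − K_2)/28.7 = 82071.2/28.7 = 2860 kg/m³.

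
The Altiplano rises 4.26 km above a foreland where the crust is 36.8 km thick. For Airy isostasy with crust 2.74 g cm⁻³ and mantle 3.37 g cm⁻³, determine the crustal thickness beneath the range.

Root depth r = h ρ_c / (ρ_m − ρ_c) = 4.26 km × 2.74 / 0.63 = 18.53 km.
Total thickness = T + h + r = 36.8 km + 4.26 km + 18.53 km = 59.6 km.

59.6 km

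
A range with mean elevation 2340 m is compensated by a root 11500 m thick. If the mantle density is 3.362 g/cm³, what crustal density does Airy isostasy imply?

2.79 g/cm³

ρ_c h = (ρ_m − ρ_c) r → ρ_c (h + r) = ρ_m r → ρ_c = ρ_m r / (h + r).
ρ_c = 3.362 × 11500 m / (2340 m + 11500 m) = 2.79 g/cm³.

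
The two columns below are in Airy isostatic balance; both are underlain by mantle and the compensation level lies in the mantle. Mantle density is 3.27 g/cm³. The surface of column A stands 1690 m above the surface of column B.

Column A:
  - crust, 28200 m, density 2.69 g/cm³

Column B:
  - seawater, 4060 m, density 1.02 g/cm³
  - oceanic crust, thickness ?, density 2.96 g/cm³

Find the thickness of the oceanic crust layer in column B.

Take the compensation level at the base of the deeper column (depth z_c below the surface of column A) and equate Σ ρ_i t_i down to z_c; mantle fills any gap and the z_c terms cancel.
Column A: 28200×2.69 + (z_c − 28200)×3.27
Column B: 1690×0 + 4060×1.02 + x×2.96 + (z_c − 1690 − 4060 − x)×3.27
The z_c×3.27 term appears on both sides and cancels. Collect the known terms of each column as K = Σ(ρt)_known − 3.27 × (depth of known layers): K_A = 75858 − 3.27×28200 = −16356; K_B = 4141.2 − 3.27×(1690 + 4060) = −14661.3.
Balance: K_A = K_B − x×(3.27 − 2.96), so x = (K_B − K_A)/(3.27 − 2.96) = 1694.7/0.31 = 5470 m.

5470 m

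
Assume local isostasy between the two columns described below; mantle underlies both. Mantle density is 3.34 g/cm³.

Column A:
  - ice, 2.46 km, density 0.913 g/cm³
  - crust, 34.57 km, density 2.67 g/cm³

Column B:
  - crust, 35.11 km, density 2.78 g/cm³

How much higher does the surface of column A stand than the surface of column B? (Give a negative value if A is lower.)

For any compensation level in the mantle, the mantle terms cancel and isostasy reduces to e = (Σt_A − Σt_B) − (Σ(ρt)_A − Σ(ρt)_B) / ρ_m.
Σt_A = 37.03 km; Σt_B = 35.11 km; Σ(ρt)_A = 94.54788; Σ(ρt)_B = 97.6058 (in km·g/cm³).
e = (37.03 − 35.11) − (94.54788 − 97.6058) / 3.34 = 2.84 km.

2.84 km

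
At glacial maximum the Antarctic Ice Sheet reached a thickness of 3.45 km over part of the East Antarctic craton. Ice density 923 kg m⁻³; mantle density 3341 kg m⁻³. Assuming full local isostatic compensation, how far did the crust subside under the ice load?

0.953 km

In Airy isostatic equilibrium: the ice load ρ_ice t is balanced by mantle displaced below, ρ_m s.
s = t ρ_ice / ρ_m = 3.45 km × 923/3341 = 0.953 km.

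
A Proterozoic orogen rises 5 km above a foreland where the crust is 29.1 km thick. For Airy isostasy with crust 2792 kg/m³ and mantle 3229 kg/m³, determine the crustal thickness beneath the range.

Root depth r = h ρ_c / (ρ_m − ρ_c) = 5 km × 2792 / 437 = 31.95 km.
Total thickness = T + h + r = 29.1 km + 5 km + 31.95 km = 66 km.

66 km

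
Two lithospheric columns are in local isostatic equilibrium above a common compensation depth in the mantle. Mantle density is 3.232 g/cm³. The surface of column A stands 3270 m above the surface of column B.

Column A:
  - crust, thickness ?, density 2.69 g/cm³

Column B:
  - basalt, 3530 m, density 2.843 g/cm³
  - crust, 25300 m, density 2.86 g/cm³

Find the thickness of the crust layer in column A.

39400 m

Take the compensation level at the base of the deeper column (depth z_c below the surface of column A) and equate Σ ρ_i t_i down to z_c; mantle fills any gap and the z_c terms cancel.
Column A: x×2.69 + (z_c − 0 − x)×3.232
Column B: 3270×0 + 3530×2.843 + 25300×2.86 + (z_c − 3270 − 28830)×3.232
The z_c×3.232 term appears on both sides and cancels. Collect the known terms of each column as K = Σ(ρt)_known − 3.232 × (depth of known layers): K_A = 0 − 3.232×0 = 0; K_B = 82393.79 − 3.232×(3270 + 28830) = −21353.41.
Balance: K_A − x×(3.232 − 2.69) = K_B, so x = (K_A − K_B)/(3.232 − 2.69) = 21353.4/0.542 = 39400 m.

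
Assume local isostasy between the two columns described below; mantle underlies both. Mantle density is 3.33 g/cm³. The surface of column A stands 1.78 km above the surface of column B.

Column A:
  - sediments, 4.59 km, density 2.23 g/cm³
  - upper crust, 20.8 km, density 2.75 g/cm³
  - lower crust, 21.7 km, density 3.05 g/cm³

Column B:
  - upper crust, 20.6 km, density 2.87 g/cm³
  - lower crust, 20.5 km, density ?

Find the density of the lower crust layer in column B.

2.95 g/cm³

Take the compensation level at the base of the deeper column (depth z_c below the surface of column A) and equate Σ ρ_i t_i down to z_c; mantle fills any gap and the z_c terms cancel.
Column A: 4.59×2.23 + 20.8×2.75 + 21.7×3.05 + (z_c − 47.09)×3.33
Column B: 1.78×0 + 20.6×2.87 + 20.5×ρ + (z_c − 1.78 − 41.1)×3.33
The z_c×3.33 term appears on both sides and cancels. Collect the known terms of each column as K = Σ(ρt)_known − 3.33 × (depth of known layers): K_A = 133.6207 − 3.33×47.09 = −23.189; K_B = 59.122 − 3.33×(1.78 + 41.1) = −83.6684.
Balance: K_A = K_B + 20.5×ρ, so ρ = (K_A − K_B)/20.5 = 60.4794/20.5 = 2.95 g/cm³.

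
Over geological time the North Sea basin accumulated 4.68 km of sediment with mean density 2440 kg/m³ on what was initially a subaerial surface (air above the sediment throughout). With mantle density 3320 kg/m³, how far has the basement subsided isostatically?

3.44 km

Subaerial load: s = t ρ_sed / ρ_m = 4.68 km × 2440/3320 = 3.44 km.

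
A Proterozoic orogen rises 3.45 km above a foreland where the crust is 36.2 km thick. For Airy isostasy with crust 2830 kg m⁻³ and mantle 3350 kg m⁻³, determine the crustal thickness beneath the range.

58.4 km

Root depth r = h ρ_c / (ρ_m − ρ_c) = 3.45 km × 2830 / 520 = 18.78 km.
Total thickness = T + h + r = 36.2 km + 3.45 km + 18.78 km = 58.4 km.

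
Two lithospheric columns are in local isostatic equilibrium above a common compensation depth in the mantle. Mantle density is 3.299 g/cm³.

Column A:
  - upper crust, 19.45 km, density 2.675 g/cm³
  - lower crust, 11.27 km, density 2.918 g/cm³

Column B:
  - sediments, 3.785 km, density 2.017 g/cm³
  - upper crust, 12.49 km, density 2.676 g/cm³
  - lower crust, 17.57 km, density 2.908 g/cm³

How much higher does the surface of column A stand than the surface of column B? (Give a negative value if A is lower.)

For any compensation level in the mantle, the mantle terms cancel and isostasy reduces to e = (Σt_A − Σt_B) − (Σ(ρt)_A − Σ(ρt)_B) / ρ_m.
Σt_A = 30.72 km; Σt_B = 33.845 km; Σ(ρt)_A = 84.91461; Σ(ρt)_B = 92.151145 (in km·g/cm³).
e = (30.72 − 33.845) − (84.91461 − 92.151145) / 3.299 = −0.931 km.

−0.931 km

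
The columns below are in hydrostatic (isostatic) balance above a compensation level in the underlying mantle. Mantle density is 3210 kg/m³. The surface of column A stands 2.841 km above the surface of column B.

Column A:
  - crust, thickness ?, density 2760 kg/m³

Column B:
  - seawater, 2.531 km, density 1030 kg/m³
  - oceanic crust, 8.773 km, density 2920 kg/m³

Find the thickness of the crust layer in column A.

Take the compensation level at the base of the deeper column (depth z_c below the surface of column A) and equate Σ ρ_i t_i down to z_c; mantle fills any gap and the z_c terms cancel.
Column A: x×2760 + (z_c − 0 − x)×3210
Column B: 2.841×0 + 2.531×1030 + 8.773×2920 + (z_c − 2.841 − 11.304)×3210
The z_c×3210 term appears on both sides and cancels. Collect the known terms of each column as K = Σ(ρt)_known − 3210 × (depth of known layers): K_A = 0 − 3210×0 = 0; K_B = 28224.09 − 3210×(2.841 + 11.304) = −17181.36.
Balance: K_A − x×(3210 − 2760) = K_B, so x = (K_A − K_B)/(3210 − 2760) = 17181.4/450 = 38.2 km.

38.2 km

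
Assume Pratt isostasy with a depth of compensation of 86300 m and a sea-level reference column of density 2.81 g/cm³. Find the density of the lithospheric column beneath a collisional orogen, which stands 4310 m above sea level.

Pratt balance: ρ_ref D = ρ (D + h).
ρ = ρ_ref D/(D + h) = 2.81 × 86300 m/(86300 m + 4310 m) = 2.68 g/cm³.

2.68 g/cm³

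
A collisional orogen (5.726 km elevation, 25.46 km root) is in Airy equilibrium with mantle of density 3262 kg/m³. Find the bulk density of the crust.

ρ_c h = (ρ_m − ρ_c) r → ρ_c (h + r) = ρ_m r → ρ_c = ρ_m r / (h + r).
ρ_c = 3262 × 25.46 km / (5.726 km + 25.46 km) = 2660 kg/m³.

2660 kg/m³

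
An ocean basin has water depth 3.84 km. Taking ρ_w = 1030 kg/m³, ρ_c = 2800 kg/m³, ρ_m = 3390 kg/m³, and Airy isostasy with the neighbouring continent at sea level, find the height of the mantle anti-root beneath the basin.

11.5 km

Equating mass per unit area of the two columns: replacing crust with seawater at the top is compensated by replacing crust with mantle at the base: d (ρ_c − ρ_w) = a (ρ_m − ρ_c).
a = d (ρ_c − ρ_w)/(ρ_m − ρ_c) = 3.84 km × 1770/590 = 11.5 km.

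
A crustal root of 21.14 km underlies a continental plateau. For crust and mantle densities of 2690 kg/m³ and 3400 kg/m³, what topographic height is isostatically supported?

5.58 km

In Airy isostatic equilibrium: ρ_c h = (ρ_m − ρ_c) r.
h = r (ρ_m − ρ_c) / ρ_c = 21.14 km × (3400 − 2690) / 2690 = 5.58 km.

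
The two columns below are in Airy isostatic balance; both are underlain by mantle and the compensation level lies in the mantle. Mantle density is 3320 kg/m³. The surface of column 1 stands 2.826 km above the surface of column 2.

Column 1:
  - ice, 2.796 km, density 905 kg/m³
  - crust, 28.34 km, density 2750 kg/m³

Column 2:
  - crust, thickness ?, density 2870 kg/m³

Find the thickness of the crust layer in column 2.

Take the compensation level at the base of the deeper column (depth z_c below the surface of column 1) and equate Σ ρ_i t_i down to z_c; mantle fills any gap and the z_c terms cancel.
Column 1: 2.796×905 + 28.34×2750 + (z_c − 31.136)×3320
Column 2: 2.826×0 + x×2870 + (z_c − 2.826 − 0 − x)×3320
The z_c×3320 term appears on both sides and cancels. Collect the known terms of each column as K = Σ(ρt)_known − 3320 × (depth of known layers): K_1 = 80465.38 − 3320×31.136 = −22906.14; K_2 = 0 − 3320×(2.826 + 0) = −9382.32.
Balance: K_1 = K_2 − x×(3320 − 2870), so x = (K_2 − K_1)/(3320 − 2870) = 13523.8/450 = 30.1 km.

30.1 km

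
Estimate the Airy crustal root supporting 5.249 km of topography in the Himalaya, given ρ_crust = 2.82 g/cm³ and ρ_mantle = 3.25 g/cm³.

34.4 km

For local isostatic compensation: the weight of the topography is balanced by the buoyancy of the root, ρ_c h = (ρ_m − ρ_c) r.
r = h · ρ_c / (ρ_m − ρ_c) = 5.249 km × 2.82 / (3.25 − 2.82) = 34.4 km.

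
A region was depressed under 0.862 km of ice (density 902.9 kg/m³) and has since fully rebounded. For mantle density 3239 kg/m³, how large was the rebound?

0.24 km

Removing the load lets mantle flow back in; uplift u satisfies ρ_ice t = ρ_m u.
u = t ρ_ice/ρ_m = 0.862 km × 902.9/3239 = 0.24 km.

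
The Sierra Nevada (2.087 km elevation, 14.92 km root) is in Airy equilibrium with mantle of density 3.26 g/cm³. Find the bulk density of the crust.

ρ_c h = (ρ_m − ρ_c) r → ρ_c (h + r) = ρ_m r → ρ_c = ρ_m r / (h + r).
ρ_c = 3.26 × 14.92 km / (2.087 km + 14.92 km) = 2.86 g/cm³.

2.86 g/cm³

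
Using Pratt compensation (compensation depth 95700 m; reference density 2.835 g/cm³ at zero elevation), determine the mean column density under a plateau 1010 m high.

2.81 g/cm³

Pratt balance: ρ_ref D = ρ (D + h).
ρ = ρ_ref D/(D + h) = 2.835 × 95700 m/(95700 m + 1010 m) = 2.81 g/cm³.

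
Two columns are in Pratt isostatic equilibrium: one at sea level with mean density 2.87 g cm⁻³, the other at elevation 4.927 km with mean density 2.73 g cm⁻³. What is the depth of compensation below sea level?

96.1 km

ρ_ref D = ρ (D + h) → D (ρ_ref − ρ) = ρ h.
D = ρ h/(ρ_ref − ρ) = 2.73 × 4.927 km/(2.87 − 2.73) = 96.1 km.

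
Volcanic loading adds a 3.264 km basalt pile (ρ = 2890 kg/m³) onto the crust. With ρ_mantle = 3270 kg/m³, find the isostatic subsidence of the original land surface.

Subaerial loading: s = t ρ_load / ρ_m.
s = 3.264 km × 2890/3270 = 2.88 km.

2.88 km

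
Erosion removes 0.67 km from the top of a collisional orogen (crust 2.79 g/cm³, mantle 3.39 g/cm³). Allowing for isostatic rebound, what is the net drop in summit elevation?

Rebound u = e ρ_c/ρ_m = 0.67 km × 2.79/3.39 = 0.5514 km.
Net surface drop = e − u = 0.67 km − 0.5514 km = e (ρ_m − ρ_c)/ρ_m = 0.119 km.

0.119 km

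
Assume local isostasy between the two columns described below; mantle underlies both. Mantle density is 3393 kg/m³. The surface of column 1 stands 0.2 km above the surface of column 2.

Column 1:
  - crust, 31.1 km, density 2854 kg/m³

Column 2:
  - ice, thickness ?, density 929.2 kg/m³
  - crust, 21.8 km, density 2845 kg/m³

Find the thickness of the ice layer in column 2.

Take the compensation level at the base of the deeper column (depth z_c below the surface of column 1) and equate Σ ρ_i t_i down to z_c; mantle fills any gap and the z_c terms cancel.
Column 1: 31.1×2854 + (z_c − 31.1)×3393
Column 2: 0.2×0 + x×929.2 + 21.8×2845 + (z_c − 0.2 − 21.8 − x)×3393
The z_c×3393 term appears on both sides and cancels. Collect the known terms of each column as K = Σ(ρt)_known − 3393 × (depth of known layers): K_1 = 88759.4 − 3393×31.1 = −16762.9; K_2 = 62021 − 3393×(0.2 + 21.8) = −12625.
Balance: K_1 = K_2 − x×(3393 − 929.2), so x = (K_2 − K_1)/(3393 − 929.2) = 4137.9/2463.8 = 1.68 km.

1.68 km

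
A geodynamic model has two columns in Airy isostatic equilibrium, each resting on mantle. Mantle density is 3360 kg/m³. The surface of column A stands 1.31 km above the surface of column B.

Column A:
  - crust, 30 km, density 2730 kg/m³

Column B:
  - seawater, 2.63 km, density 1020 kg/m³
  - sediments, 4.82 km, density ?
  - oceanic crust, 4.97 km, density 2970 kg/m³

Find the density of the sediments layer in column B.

2030 kg/m³

Take the compensation level at the base of the deeper column (depth z_c below the surface of column A) and equate Σ ρ_i t_i down to z_c; mantle fills any gap and the z_c terms cancel.
Column A: 30×2730 + (z_c − 30)×3360
Column B: 1.31×0 + 2.63×1020 + 4.82×ρ + 4.97×2970 + (z_c − 1.31 − 12.42)×3360
The z_c×3360 term appears on both sides and cancels. Collect the known terms of each column as K = Σ(ρt)_known − 3360 × (depth of known layers): K_A = 81900 − 3360×30 = −18900; K_B = 17443.5 − 3360×(1.31 + 12.42) = −28689.3.
Balance: K_A = K_B + 4.82×ρ, so ρ = (K_A − K_B)/4.82 = 9789.3/4.82 = 2030 kg/m³.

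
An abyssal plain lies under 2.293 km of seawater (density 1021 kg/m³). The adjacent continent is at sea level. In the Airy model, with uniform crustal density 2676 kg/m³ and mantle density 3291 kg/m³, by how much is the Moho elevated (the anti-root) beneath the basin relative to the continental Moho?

Balancing pressure at the compensation depth: replacing crust with seawater at the top is compensated by replacing crust with mantle at the base: d (ρ_c − ρ_w) = a (ρ_m − ρ_c).
a = d (ρ_c − ρ_w)/(ρ_m − ρ_c) = 2.293 km × 1655/615 = 6.17 km.

6.17 km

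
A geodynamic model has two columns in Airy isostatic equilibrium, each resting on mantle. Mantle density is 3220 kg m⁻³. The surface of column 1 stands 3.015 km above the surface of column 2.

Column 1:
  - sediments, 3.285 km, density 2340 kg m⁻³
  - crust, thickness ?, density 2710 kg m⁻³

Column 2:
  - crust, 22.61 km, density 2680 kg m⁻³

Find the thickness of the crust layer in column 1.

37.3 km

Take the compensation level at the base of the deeper column (depth z_c below the surface of column 1) and equate Σ ρ_i t_i down to z_c; mantle fills any gap and the z_c terms cancel.
Column 1: 3.285×2340 + x×2710 + (z_c − 3.285 − x)×3220
Column 2: 3.015×0 + 22.61×2680 + (z_c − 3.015 − 22.61)×3220
The z_c×3220 term appears on both sides and cancels. Collect the known terms of each column as K = Σ(ρt)_known − 3220 × (depth of known layers): K_1 = 7686.9 − 3220×3.285 = −2890.8; K_2 = 60594.8 − 3220×(3.015 + 22.61) = −21917.7.
Balance: K_1 − x×(3220 − 2710) = K_2, so x = (K_1 − K_2)/(3220 − 2710) = 19026.9/510 = 37.3 km.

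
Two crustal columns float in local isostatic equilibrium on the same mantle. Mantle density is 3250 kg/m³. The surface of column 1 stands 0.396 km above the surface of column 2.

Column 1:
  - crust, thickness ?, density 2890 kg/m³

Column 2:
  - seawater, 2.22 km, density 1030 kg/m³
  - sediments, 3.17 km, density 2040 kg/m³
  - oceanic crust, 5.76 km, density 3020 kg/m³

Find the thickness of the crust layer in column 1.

Take the compensation level at the base of the deeper column (depth z_c below the surface of column 1) and equate Σ ρ_i t_i down to z_c; mantle fills any gap and the z_c terms cancel.
Column 1: x×2890 + (z_c − 0 − x)×3250
Column 2: 0.396×0 + 2.22×1030 + 3.17×2040 + 5.76×3020 + (z_c − 0.396 − 11.15)×3250
The z_c×3250 term appears on both sides and cancels. Collect the known terms of each column as K = Σ(ρt)_known − 3250 × (depth of known layers): K_1 = 0 − 3250×0 = 0; K_2 = 26148.6 − 3250×(0.396 + 11.15) = −11375.9.
Balance: K_1 − x×(3250 − 2890) = K_2, so x = (K_1 − K_2)/(3250 − 2890) = 11375.9/360 = 31.6 km.

31.6 km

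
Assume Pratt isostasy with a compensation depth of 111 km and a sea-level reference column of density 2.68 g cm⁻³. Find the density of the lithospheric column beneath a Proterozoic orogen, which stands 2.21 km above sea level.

2.63 g cm⁻³

Pratt balance: ρ_ref D = ρ (D + h).
ρ = ρ_ref D/(D + h) = 2.68 × 111 km/(111 km + 2.21 km) = 2.63 g cm⁻³.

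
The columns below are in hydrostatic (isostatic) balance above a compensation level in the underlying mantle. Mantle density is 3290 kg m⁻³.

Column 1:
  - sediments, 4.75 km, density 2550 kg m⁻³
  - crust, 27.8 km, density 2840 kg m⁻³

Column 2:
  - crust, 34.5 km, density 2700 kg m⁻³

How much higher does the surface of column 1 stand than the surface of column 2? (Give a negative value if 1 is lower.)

For any compensation level in the mantle, the mantle terms cancel and isostasy reduces to e = (Σt_1 − Σt_2) − (Σ(ρt)_1 − Σ(ρt)_2) / ρ_m.
Σt_1 = 32.55 km; Σt_2 = 34.5 km; Σ(ρt)_1 = 91064.5; Σ(ρt)_2 = 93150 (in km·kg m⁻³).
e = (32.55 − 34.5) − (91064.5 − 93150) / 3290 = −1.32 km.

−1.32 km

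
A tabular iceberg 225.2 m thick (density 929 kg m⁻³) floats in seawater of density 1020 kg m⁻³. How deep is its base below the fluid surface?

205 m

Draft d = t ρ_obj/ρ_fluid = 225.2 m × 929/1020 = 205 m.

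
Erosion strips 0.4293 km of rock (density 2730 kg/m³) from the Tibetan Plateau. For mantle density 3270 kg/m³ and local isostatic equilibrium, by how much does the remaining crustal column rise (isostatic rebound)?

0.358 km

Unloading: uplift u = e ρ_c/ρ_m = 0.4293 km × 2730/3270 = 0.358 km.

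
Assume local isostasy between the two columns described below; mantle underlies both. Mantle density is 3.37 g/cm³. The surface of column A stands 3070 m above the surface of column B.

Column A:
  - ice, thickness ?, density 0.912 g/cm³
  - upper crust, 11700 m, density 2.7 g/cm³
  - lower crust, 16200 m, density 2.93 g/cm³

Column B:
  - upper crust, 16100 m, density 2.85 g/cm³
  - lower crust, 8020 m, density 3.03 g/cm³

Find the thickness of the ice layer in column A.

Take the compensation level at the base of the deeper column (depth z_c below the surface of column A) and equate Σ ρ_i t_i down to z_c; mantle fills any gap and the z_c terms cancel.
Column A: x×0.912 + 11700×2.7 + 16200×2.93 + (z_c − 27900 − x)×3.37
Column B: 3070×0 + 16100×2.85 + 8020×3.03 + (z_c − 3070 − 24120)×3.37
The z_c×3.37 term appears on both sides and cancels. Collect the known terms of each column as K = Σ(ρt)_known − 3.37 × (depth of known layers): K_A = 79056 − 3.37×27900 = −14967; K_B = 70185.6 − 3.37×(3070 + 24120) = −21444.7.
Balance: K_A − x×(3.37 − 0.912) = K_B, so x = (K_A − K_B)/(3.37 − 0.912) = 6477.7/2.458 = 2640 m.

2640 m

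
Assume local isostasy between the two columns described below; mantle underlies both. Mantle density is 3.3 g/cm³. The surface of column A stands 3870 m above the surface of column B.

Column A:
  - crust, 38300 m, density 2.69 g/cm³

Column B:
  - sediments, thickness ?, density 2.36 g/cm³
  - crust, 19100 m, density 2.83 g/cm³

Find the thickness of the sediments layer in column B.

1720 m

Take the compensation level at the base of the deeper column (depth z_c below the surface of column A) and equate Σ ρ_i t_i down to z_c; mantle fills any gap and the z_c terms cancel.
Column A: 38300×2.69 + (z_c − 38300)×3.3
Column B: 3870×0 + x×2.36 + 19100×2.83 + (z_c − 3870 − 19100 − x)×3.3
The z_c×3.3 term appears on both sides and cancels. Collect the known terms of each column as K = Σ(ρt)_known − 3.3 × (depth of known layers): K_A = 103027 − 3.3×38300 = −23363; K_B = 54053 − 3.3×(3870 + 19100) = −21748.
Balance: K_A = K_B − x×(3.3 − 2.36), so x = (K_B − K_A)/(3.3 − 2.36) = 1615/0.94 = 1720 m.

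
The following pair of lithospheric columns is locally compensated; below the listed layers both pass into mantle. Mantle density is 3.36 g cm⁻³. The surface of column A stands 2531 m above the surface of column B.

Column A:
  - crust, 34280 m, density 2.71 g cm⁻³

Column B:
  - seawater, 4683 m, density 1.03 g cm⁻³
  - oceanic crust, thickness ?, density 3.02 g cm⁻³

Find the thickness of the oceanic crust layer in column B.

Take the compensation level at the base of the deeper column (depth z_c below the surface of column A) and equate Σ ρ_i t_i down to z_c; mantle fills any gap and the z_c terms cancel.
Column A: 34280×2.71 + (z_c − 34280)×3.36
Column B: 2531×0 + 4683×1.03 + x×3.02 + (z_c − 2531 − 4683 − x)×3.36
The z_c×3.36 term appears on both sides and cancels. Collect the known terms of each column as K = Σ(ρt)_known − 3.36 × (depth of known layers): K_A = 92898.8 − 3.36×34280 = −22282; K_B = 4823.49 − 3.36×(2531 + 4683) = −19415.55.
Balance: K_A = K_B − x×(3.36 − 3.02), so x = (K_B − K_A)/(3.36 − 3.02) = 2866.45/0.34 = 8430 m.

8430 m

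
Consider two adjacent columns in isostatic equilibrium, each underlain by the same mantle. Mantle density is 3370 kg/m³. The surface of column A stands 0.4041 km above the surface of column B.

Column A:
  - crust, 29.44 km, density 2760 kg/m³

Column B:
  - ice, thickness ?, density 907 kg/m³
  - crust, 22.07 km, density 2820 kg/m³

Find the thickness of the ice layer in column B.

Take the compensation level at the base of the deeper column (depth z_c below the surface of column A) and equate Σ ρ_i t_i down to z_c; mantle fills any gap and the z_c terms cancel.
Column A: 29.44×2760 + (z_c − 29.44)×3370
Column B: 0.4041×0 + x×907 + 22.07×2820 + (z_c − 0.4041 − 22.07 − x)×3370
The z_c×3370 term appears on both sides and cancels. Collect the known terms of each column as K = Σ(ρt)_known − 3370 × (depth of known layers): K_A = 81254.4 − 3370×29.44 = −17958.4; K_B = 62237.4 − 3370×(0.4041 + 22.07) = −13500.317.
Balance: K_A = K_B − x×(3370 − 907), so x = (K_B − K_A)/(3370 − 907) = 4458.08/2463 = 1.81 km.

1.81 km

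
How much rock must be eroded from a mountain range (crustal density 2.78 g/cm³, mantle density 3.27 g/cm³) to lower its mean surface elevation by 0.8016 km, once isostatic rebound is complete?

5.35 km

Net drop Δ = e − u = e − e ρ_c/ρ_m = e (ρ_m − ρ_c)/ρ_m.
e = Δ ρ_m/(ρ_m − ρ_c) = 0.8016 km × 3.27/0.49 = 5.35 km.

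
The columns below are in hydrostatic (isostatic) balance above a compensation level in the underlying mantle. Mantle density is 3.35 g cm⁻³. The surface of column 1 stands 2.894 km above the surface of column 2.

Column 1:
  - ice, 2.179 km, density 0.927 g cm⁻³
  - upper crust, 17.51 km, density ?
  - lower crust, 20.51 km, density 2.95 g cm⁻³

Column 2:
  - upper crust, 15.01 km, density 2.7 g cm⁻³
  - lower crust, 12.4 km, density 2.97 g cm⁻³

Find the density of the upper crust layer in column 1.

Take the compensation level at the base of the deeper column (depth z_c below the surface of column 1) and equate Σ ρ_i t_i down to z_c; mantle fills any gap and the z_c terms cancel.
Column 1: 2.179×0.927 + 17.51×ρ + 20.51×2.95 + (z_c − 40.199)×3.35
Column 2: 2.894×0 + 15.01×2.7 + 12.4×2.97 + (z_c − 2.894 − 27.41)×3.35
The z_c×3.35 term appears on both sides and cancels. Collect the known terms of each column as K = Σ(ρt)_known − 3.35 × (depth of known layers): K_1 = 62.524433 − 3.35×40.199 = −72.142217; K_2 = 77.355 − 3.35×(2.894 + 27.41) = −24.1634.
Balance: K_1 + 17.51×ρ = K_2, so ρ = (K_2 − K_1)/17.51 = 47.9788/17.51 = 2.74 g cm⁻³.

2.74 g cm⁻³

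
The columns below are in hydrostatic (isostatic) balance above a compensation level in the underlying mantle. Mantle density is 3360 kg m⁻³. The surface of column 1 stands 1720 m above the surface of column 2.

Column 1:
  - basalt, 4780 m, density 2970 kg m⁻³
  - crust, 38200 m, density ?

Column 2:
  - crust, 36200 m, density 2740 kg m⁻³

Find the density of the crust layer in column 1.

Take the compensation level at the base of the deeper column (depth z_c below the surface of column 1) and equate Σ ρ_i t_i down to z_c; mantle fills any gap and the z_c terms cancel.
Column 1: 4780×2970 + 38200×ρ + (z_c − 42980)×3360
Column 2: 1720×0 + 36200×2740 + (z_c − 1720 − 36200)×3360
The z_c×3360 term appears on both sides and cancels. Collect the known terms of each column as K = Σ(ρt)_known − 3360 × (depth of known layers): K_1 = 14196600 − 3360×42980 = −130216200; K_2 = 99188000 − 3360×(1720 + 36200) = −28223200.
Balance: K_1 + 38200×ρ = K_2, so ρ = (K_2 − K_1)/38200 = 101993000/38200 = 2670 kg m⁻³.

2670 kg m⁻³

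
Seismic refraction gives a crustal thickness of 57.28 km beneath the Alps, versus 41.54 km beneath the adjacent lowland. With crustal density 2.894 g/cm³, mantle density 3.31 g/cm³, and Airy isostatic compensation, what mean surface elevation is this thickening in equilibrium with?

Excess crust Δ = 57.28 km − 41.54 km = 15.74 km, split between elevation h and root r with h + r = Δ.
Airy balance ρ_c h = (ρ_m − ρ_c) r gives r = h ρ_c/(ρ_m − ρ_c), so h (1 + ρ_c/(ρ_m − ρ_c)) = Δ, i.e. h = Δ (ρ_m − ρ_c)/ρ_m.
h = 15.74 km × 0.416/3.31 = 1.98 km.

1.98 km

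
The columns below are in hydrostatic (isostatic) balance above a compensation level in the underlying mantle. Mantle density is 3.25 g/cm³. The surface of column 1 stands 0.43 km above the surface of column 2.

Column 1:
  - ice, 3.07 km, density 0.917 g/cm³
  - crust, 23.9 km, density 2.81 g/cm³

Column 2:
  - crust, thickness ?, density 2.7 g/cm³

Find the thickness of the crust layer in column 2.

Take the compensation level at the base of the deeper column (depth z_c below the surface of column 1) and equate Σ ρ_i t_i down to z_c; mantle fills any gap and the z_c terms cancel.
Column 1: 3.07×0.917 + 23.9×2.81 + (z_c − 26.97)×3.25
Column 2: 0.43×0 + x×2.7 + (z_c − 0.43 − 0 − x)×3.25
The z_c×3.25 term appears on both sides and cancels. Collect the known terms of each column as K = Σ(ρt)_known − 3.25 × (depth of known layers): K_1 = 69.97419 − 3.25×26.97 = −17.67831; K_2 = 0 − 3.25×(0.43 + 0) = −1.3975.
Balance: K_1 = K_2 − x×(3.25 − 2.7), so x = (K_2 − K_1)/(3.25 − 2.7) = 16.2808/0.55 = 29.6 km.

29.6 km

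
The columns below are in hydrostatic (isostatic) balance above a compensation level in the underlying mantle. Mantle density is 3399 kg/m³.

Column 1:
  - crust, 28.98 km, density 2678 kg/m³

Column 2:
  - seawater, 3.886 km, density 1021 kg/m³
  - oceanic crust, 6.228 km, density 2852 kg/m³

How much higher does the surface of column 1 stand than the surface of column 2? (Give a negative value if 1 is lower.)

For any compensation level in the mantle, the mantle terms cancel and isostasy reduces to e = (Σt_1 − Σt_2) − (Σ(ρt)_1 − Σ(ρt)_2) / ρ_m.
Σt_1 = 28.98 km; Σt_2 = 10.114 km; Σ(ρt)_1 = 77608.44; Σ(ρt)_2 = 21729.862 (in km·kg/m³).
e = (28.98 − 10.114) − (77608.44 − 21729.862) / 3399 = 2.43 km.

2.43 km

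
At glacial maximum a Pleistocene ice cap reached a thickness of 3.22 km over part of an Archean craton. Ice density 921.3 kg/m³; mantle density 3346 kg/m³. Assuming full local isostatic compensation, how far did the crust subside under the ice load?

0.887 km

Balancing pressure at the compensation depth: the ice load ρ_ice t is balanced by mantle displaced below, ρ_m s.
s = t ρ_ice / ρ_m = 3.22 km × 921.3/3346 = 0.887 km.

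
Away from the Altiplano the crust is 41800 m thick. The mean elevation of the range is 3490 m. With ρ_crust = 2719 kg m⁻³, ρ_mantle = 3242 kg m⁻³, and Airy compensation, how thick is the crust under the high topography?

63400 m

Root depth r = h ρ_c / (ρ_m − ρ_c) = 3490 m × 2719 / 523 = 18140 m.
Total thickness = T + h + r = 41800 m + 3490 m + 18140 m = 63400 m.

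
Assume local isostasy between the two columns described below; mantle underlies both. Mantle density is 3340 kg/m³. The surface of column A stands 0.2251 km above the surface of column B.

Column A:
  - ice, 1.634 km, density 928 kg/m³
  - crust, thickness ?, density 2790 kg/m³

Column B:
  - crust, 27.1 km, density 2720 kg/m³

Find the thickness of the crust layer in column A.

24.8 km

Take the compensation level at the base of the deeper column (depth z_c below the surface of column A) and equate Σ ρ_i t_i down to z_c; mantle fills any gap and the z_c terms cancel.
Column A: 1.634×928 + x×2790 + (z_c − 1.634 − x)×3340
Column B: 0.2251×0 + 27.1×2720 + (z_c − 0.2251 − 27.1)×3340
The z_c×3340 term appears on both sides and cancels. Collect the known terms of each column as K = Σ(ρt)_known − 3340 × (depth of known layers): K_A = 1516.352 − 3340×1.634 = −3941.208; K_B = 73712 − 3340×(0.2251 + 27.1) = −17553.834.
Balance: K_A − x×(3340 − 2790) = K_B, so x = (K_A − K_B)/(3340 − 2790) = 13612.6/550 = 24.8 km.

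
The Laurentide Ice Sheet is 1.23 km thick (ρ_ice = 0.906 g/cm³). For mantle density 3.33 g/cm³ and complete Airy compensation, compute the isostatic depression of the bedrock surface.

In Airy isostatic equilibrium: the ice load ρ_ice t is balanced by mantle displaced below, ρ_m s.
s = t ρ_ice / ρ_m = 1.23 km × 0.906/3.33 = 0.335 km.

0.335 km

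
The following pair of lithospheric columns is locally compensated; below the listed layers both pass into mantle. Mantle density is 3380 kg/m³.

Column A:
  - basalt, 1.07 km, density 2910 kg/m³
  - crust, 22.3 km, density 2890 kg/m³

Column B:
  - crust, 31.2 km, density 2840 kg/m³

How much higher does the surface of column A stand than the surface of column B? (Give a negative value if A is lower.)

For any compensation level in the mantle, the mantle terms cancel and isostasy reduces to e = (Σt_A − Σt_B) − (Σ(ρt)_A − Σ(ρt)_B) / ρ_m.
Σt_A = 23.37 km; Σt_B = 31.2 km; Σ(ρt)_A = 67560.7; Σ(ρt)_B = 88608 (in km·kg/m³).
e = (23.37 − 31.2) − (67560.7 − 88608) / 3380 = −1.6 km.

−1.6 km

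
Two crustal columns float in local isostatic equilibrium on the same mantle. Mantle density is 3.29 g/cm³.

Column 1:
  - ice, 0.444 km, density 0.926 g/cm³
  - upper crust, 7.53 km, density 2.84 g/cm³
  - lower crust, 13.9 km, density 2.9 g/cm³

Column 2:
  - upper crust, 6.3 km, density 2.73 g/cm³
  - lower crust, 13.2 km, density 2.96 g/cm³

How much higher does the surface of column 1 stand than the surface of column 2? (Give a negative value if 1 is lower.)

0.6 km

For any compensation level in the mantle, the mantle terms cancel and isostasy reduces to e = (Σt_1 − Σt_2) − (Σ(ρt)_1 − Σ(ρt)_2) / ρ_m.
Σt_1 = 21.874 km; Σt_2 = 19.5 km; Σ(ρt)_1 = 62.106344; Σ(ρt)_2 = 56.271 (in km·g/cm³).
e = (21.874 − 19.5) − (62.106344 − 56.271) / 3.29 = 0.6 km.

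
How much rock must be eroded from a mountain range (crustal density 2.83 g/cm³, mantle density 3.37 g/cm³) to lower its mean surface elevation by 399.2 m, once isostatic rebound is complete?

2490 m

Net drop Δ = e − u = e − e ρ_c/ρ_m = e (ρ_m − ρ_c)/ρ_m.
e = Δ ρ_m/(ρ_m − ρ_c) = 399.2 m × 3.37/0.54 = 2490 m.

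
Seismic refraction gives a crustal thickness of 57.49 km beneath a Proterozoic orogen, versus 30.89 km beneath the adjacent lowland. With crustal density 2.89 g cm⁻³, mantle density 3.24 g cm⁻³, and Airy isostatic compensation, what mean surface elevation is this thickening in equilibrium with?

Excess crust Δ = 57.49 km − 30.89 km = 26.6 km, split between elevation h and root r with h + r = Δ.
Airy balance ρ_c h = (ρ_m − ρ_c) r gives r = h ρ_c/(ρ_m − ρ_c), so h (1 + ρ_c/(ρ_m − ρ_c)) = Δ, i.e. h = Δ (ρ_m − ρ_c)/ρ_m.
h = 26.6 km × 0.35/3.24 = 2.87 km.

2.87 km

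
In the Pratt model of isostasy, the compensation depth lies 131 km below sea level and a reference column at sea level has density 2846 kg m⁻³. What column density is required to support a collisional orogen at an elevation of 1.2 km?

2820 kg m⁻³

Pratt balance: ρ_ref D = ρ (D + h).
ρ = ρ_ref D/(D + h) = 2846 × 131 km/(131 km + 1.2 km) = 2820 kg m⁻³.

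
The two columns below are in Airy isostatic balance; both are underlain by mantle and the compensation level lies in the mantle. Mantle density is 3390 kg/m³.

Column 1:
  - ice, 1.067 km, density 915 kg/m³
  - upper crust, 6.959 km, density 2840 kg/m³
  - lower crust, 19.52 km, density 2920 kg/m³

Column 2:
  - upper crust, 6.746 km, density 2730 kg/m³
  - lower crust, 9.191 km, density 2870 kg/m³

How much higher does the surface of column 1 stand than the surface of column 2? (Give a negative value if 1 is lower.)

1.89 km

For any compensation level in the mantle, the mantle terms cancel and isostasy reduces to e = (Σt_1 − Σt_2) − (Σ(ρt)_1 − Σ(ρt)_2) / ρ_m.
Σt_1 = 27.546 km; Σt_2 = 15.937 km; Σ(ρt)_1 = 77738.265; Σ(ρt)_2 = 44794.75 (in km·kg/m³).
e = (27.546 − 15.937) − (77738.265 − 44794.75) / 3390 = 1.89 km.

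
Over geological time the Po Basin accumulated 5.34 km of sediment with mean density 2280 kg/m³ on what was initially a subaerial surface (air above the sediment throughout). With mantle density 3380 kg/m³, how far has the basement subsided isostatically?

3.6 km

Subaerial load: s = t ρ_sed / ρ_m = 5.34 km × 2280/3380 = 3.6 km.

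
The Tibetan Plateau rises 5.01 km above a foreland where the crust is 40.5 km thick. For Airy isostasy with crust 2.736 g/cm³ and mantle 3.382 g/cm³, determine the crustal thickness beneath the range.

66.7 km

Root depth r = h ρ_c / (ρ_m − ρ_c) = 5.01 km × 2.736 / 0.646 = 21.22 km.
Total thickness = T + h + r = 40.5 km + 5.01 km + 21.22 km = 66.7 km.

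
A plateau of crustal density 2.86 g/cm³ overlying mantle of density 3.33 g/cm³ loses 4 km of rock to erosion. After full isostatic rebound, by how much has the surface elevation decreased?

0.565 km

Rebound u = e ρ_c/ρ_m = 4 km × 2.86/3.33 = 3.435 km.
Net surface drop = e − u = 4 km − 3.435 km = e (ρ_m − ρ_c)/ρ_m = 0.565 km.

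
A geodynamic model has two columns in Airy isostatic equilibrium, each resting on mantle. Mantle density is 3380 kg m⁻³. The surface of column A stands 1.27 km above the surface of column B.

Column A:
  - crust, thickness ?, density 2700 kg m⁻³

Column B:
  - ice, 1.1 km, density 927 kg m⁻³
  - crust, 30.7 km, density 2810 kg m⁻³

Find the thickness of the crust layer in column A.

36 km

Take the compensation level at the base of the deeper column (depth z_c below the surface of column A) and equate Σ ρ_i t_i down to z_c; mantle fills any gap and the z_c terms cancel.
Column A: x×2700 + (z_c − 0 − x)×3380
Column B: 1.27×0 + 1.1×927 + 30.7×2810 + (z_c − 1.27 − 31.8)×3380
The z_c×3380 term appears on both sides and cancels. Collect the known terms of each column as K = Σ(ρt)_known − 3380 × (depth of known layers): K_A = 0 − 3380×0 = 0; K_B = 87286.7 − 3380×(1.27 + 31.8) = −24489.9.
Balance: K_A − x×(3380 − 2700) = K_B, so x = (K_A − K_B)/(3380 − 2700) = 24489.9/680 = 36 km.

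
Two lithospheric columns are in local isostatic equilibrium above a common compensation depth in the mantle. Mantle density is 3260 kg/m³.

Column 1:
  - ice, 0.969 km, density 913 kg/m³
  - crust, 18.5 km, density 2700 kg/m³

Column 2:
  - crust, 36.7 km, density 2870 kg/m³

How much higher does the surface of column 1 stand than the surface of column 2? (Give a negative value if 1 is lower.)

For any compensation level in the mantle, the mantle terms cancel and isostasy reduces to e = (Σt_1 − Σt_2) − (Σ(ρt)_1 − Σ(ρt)_2) / ρ_m.
Σt_1 = 19.469 km; Σt_2 = 36.7 km; Σ(ρt)_1 = 50834.697; Σ(ρt)_2 = 105329 (in km·kg/m³).
e = (19.469 − 36.7) − (50834.697 − 105329) / 3260 = −0.515 km.

−0.515 km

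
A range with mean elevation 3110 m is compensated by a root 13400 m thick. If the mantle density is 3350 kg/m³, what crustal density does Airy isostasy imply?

2720 kg/m³

ρ_c h = (ρ_m − ρ_c) r → ρ_c (h + r) = ρ_m r → ρ_c = ρ_m r / (h + r).
ρ_c = 3350 × 13400 m / (3110 m + 13400 m) = 2720 kg/m³.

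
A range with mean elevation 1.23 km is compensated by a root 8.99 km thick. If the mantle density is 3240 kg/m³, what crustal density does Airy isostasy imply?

ρ_c h = (ρ_m − ρ_c) r → ρ_c (h + r) = ρ_m r → ρ_c = ρ_m r / (h + r).
ρ_c = 3240 × 8.99 km / (1.23 km + 8.99 km) = 2850 kg/m³.

2850 kg/m³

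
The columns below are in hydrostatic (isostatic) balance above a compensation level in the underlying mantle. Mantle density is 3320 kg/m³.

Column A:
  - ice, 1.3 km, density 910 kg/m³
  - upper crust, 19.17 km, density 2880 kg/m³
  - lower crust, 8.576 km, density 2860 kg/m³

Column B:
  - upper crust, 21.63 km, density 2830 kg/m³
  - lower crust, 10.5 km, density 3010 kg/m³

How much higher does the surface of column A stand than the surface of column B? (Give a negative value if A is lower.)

For any compensation level in the mantle, the mantle terms cancel and isostasy reduces to e = (Σt_A − Σt_B) − (Σ(ρt)_A − Σ(ρt)_B) / ρ_m.
Σt_A = 29.046 km; Σt_B = 32.13 km; Σ(ρt)_A = 80919.96; Σ(ρt)_B = 92817.9 (in km·kg/m³).
e = (29.046 − 32.13) − (80919.96 − 92817.9) / 3320 = 0.5 km.

0.5 km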